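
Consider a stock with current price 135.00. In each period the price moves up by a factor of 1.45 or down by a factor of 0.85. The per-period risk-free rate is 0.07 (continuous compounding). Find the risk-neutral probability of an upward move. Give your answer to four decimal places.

Risk-neutral probability p = (e^0.07 − 0.85)/(1.45 − 0.85) = 0.2225/0.6000 = 0.3708

p = 0.3708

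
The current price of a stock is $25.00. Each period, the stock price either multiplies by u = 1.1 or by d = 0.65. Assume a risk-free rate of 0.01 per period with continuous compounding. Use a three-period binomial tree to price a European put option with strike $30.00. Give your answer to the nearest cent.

$5.74

Risk-neutral probability p = (e^0.01 − 0.65)/(1.1 − 0.65) = 0.3601/0.4500 = 0.8001
Terminal stock prices: S_uuu = 33.28, S_uud = 19.66, S_udd = 11.62, S_ddd = 6.866
Terminal payoffs (K − S): max(-3.275, 0) = 0, max(10.34, 0) = 10.34, max(18.38, 0) = 18.38, max(23.13, 0) = 23.13
Node uu (S = 30.25): V_uu = e^(−0.01)·[0.8001·0.0000 + 0.1999·10.3375] = 2.0458
Node ud (S = 17.88): V_ud = e^(−0.01)·[0.8001·10.3375 + 0.1999·18.3812] = 11.8265
Node dd (S = 10.56): V_dd = e^(−0.01)·[0.8001·18.3812 + 0.1999·23.1344] = 19.1390
Node u (S = 27.5): V_u = e^(−0.01)·[0.8001·2.0458 + 0.1999·11.8265] = 3.9610
Node d (S = 16.25): V_d = e^(−0.01)·[0.8001·11.8265 + 0.1999·19.1390] = 13.1560
Node 0 (S = 25): V_0 = e^(−0.01)·[0.8001·3.9610 + 0.1999·13.1560] = 5.7413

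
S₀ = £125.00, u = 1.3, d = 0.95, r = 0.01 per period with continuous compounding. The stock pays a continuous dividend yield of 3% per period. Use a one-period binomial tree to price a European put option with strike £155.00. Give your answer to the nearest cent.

Per-period risk-free factor R = e^0.01 = 1.0101; dividend-adjusted growth = e^(0.01−0.03) = 0.9802.
Risk-neutral probability p = (0.9802 − 0.95)/(1.3 − 0.95) = 0.0302/0.3500 = 0.0863
Terminal stock prices: S_u = 162.5, S_d = 118.8
Terminal payoffs (K − S): max(-7.5, 0) = 0, max(36.25, 0) = 36.25
Node 0 (S = 125): V_0 = e^(−0.01)·[0.0863·0.0000 + 0.9137·36.2500] = 32.7927

£32.79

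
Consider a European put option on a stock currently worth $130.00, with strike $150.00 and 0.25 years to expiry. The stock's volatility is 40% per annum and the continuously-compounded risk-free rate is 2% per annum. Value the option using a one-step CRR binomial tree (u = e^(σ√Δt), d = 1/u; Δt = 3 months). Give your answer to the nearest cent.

$23.29

CRR parameters: u = e^(σ√Δt) = e^(0.4·√0.25) = 1.2214, d = 1/u = 0.8187
Per-period rate: rΔt = 0.02·0.25 = 0.005, so R = e^0.005 = 1.0050
Risk-neutral probability p = (e^0.005 − 0.8187)/(1.2214 − 0.8187) = 0.1863/0.4027 = 0.4626
Terminal stock prices: S_u = 158.8, S_d = 106.4
Terminal payoffs (K − S): max(-8.782, 0) = 0, max(43.57, 0) = 43.57
Node 0 (S = 130): V_0 = e^(−0.005)·[0.4626·0.0000 + 0.5374·43.5650] = 23.2945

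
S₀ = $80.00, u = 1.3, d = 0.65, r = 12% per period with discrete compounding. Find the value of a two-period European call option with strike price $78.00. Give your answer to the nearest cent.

$23.84

Risk-neutral probability p = (1 + 0.12 − 0.65)/(1.3 − 0.65) = 0.4700/0.6500 = 0.7231
Terminal stock prices: S_uu = 135.2, S_ud = 67.6, S_dd = 33.8
Terminal payoffs (S − K): max(57.2, 0) = 57.2, max(-10.4, 0) = 0, max(-44.2, 0) = 0
Node u (S = 104): V_u = 1/1.12·[0.7231·57.2000 + 0.2769·0.0000] = 36.9286
Node d (S = 52): V_d = 1/1.12·[0.7231·0.0000 + 0.2769·0.0000] = 0.0000
Node 0 (S = 80): V_0 = 1/1.12·[0.7231·36.9286 + 0.2769·0.0000] = 23.8412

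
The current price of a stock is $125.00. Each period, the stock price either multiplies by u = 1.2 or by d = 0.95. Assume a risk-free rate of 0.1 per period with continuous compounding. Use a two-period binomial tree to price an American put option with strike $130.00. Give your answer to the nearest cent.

Risk-neutral probability p = (e^0.1 − 0.95)/(1.2 − 0.95) = 0.1552/0.2500 = 0.6207
Terminal stock prices: S_uu = 180, S_ud = 142.5, S_dd = 112.8
Terminal payoffs (K − S): max(-50, 0) = 0, max(-12.5, 0) = 0, max(17.19, 0) = 17.19
Node u (S = 150): continuation = e^(−0.1)·[0.6207·0.0000 + 0.3793·0.0000] = 0.0000; exercise value = 0.0000 ≤ continuation, so V_u = 0.0000
Node d (S = 118.8): continuation = e^(−0.1)·[0.6207·0.0000 + 0.3793·17.1875] = 5.8991; exercise value = 11.2500 > continuation, so V_d = 11.2500 (exercise)
Node 0 (S = 125): continuation = e^(−0.1)·[0.6207·0.0000 + 0.3793·11.2500] = 3.8612; exercise value = 5.0000 > continuation, so V_0 = 5.0000 (exercise)

$5.00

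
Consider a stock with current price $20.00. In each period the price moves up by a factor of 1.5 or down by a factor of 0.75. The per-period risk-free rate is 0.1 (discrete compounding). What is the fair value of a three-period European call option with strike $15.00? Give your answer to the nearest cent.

$9.48

Risk-neutral probability p = (1 + 0.1 − 0.75)/(1.5 − 0.75) = 0.3500/0.7500 = 0.4667
Terminal stock prices: S_uuu = 67.5, S_uud = 33.75, S_udd = 16.88, S_ddd = 8.438
Terminal payoffs (S − K): max(52.5, 0) = 52.5, max(18.75, 0) = 18.75, max(1.875, 0) = 1.875, max(-6.562, 0) = 0
Node uu (S = 45): V_uu = 1/1.1·[0.4667·52.5000 + 0.5333·18.7500] = 31.3636
Node ud (S = 22.5): V_ud = 1/1.1·[0.4667·18.7500 + 0.5333·1.8750] = 8.8636
Node dd (S = 11.25): V_dd = 1/1.1·[0.4667·1.8750 + 0.5333·0.0000] = 0.7955
Node u (S = 30): V_u = 1/1.1·[0.4667·31.3636 + 0.5333·8.8636] = 17.6033
Node d (S = 15): V_d = 1/1.1·[0.4667·8.8636 + 0.5333·0.7955] = 4.1460
Node 0 (S = 20): V_0 = 1/1.1·[0.4667·17.6033 + 0.5333·4.1460] = 9.4783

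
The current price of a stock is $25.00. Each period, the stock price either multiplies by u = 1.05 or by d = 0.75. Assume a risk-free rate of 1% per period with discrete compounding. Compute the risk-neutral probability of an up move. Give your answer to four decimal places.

p = 0.8667

Risk-neutral probability p = (1 + 0.01 − 0.75)/(1.05 − 0.75) = 0.2600/0.3000 = 0.8667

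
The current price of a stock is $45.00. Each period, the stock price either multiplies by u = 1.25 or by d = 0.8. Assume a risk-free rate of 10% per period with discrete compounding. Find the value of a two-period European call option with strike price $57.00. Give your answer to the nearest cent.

$4.89

Risk-neutral probability p = (1 + 0.1 − 0.8)/(1.25 − 0.8) = 0.3000/0.4500 = 0.6667
Terminal stock prices: S_uu = 70.31, S_ud = 45, S_dd = 28.8
Terminal payoffs (S − K): max(13.31, 0) = 13.31, max(-12, 0) = 0, max(-28.2, 0) = 0
Node u (S = 56.25): V_u = 1/1.1·[0.6667·13.3125 + 0.3333·0.0000] = 8.0682
Node d (S = 36): V_d = 1/1.1·[0.6667·0.0000 + 0.3333·0.0000] = 0.0000
Node 0 (S = 45): V_0 = 1/1.1·[0.6667·8.0682 + 0.3333·0.0000] = 4.8898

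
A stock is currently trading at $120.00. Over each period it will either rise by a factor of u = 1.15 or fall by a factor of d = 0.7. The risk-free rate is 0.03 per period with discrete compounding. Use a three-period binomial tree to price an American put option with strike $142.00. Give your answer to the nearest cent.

Risk-neutral probability p = (1 + 0.03 − 0.7)/(1.15 − 0.7) = 0.3300/0.4500 = 0.7333
Terminal stock prices: S_uuu = 182.5, S_uud = 111.1, S_udd = 67.62, S_ddd = 41.16
Terminal payoffs (K − S): max(-40.5, 0) = 0, max(30.91, 0) = 30.91, max(74.38, 0) = 74.38, max(100.8, 0) = 100.8
Node uu (S = 158.7): continuation = 1/1.03·[0.7333·0.0000 + 0.2667·30.9100] = 8.0026; exercise value = 0.0000 ≤ continuation, so V_uu = 8.0026
Node ud (S = 96.6): continuation = 1/1.03·[0.7333·30.9100 + 0.2667·74.3800] = 41.2641; exercise value = 45.4000 > continuation, so V_ud = 45.4000 (exercise)
Node dd (S = 58.8): continuation = 1/1.03·[0.7333·74.3800 + 0.2667·100.8400] = 79.0641; exercise value = 83.2000 > continuation, so V_dd = 83.2000 (exercise)
Node u (S = 138): continuation = 1/1.03·[0.7333·8.0026 + 0.2667·45.4000] = 17.4517; exercise value = 4.0000 ≤ continuation, so V_u = 17.4517
Node d (S = 84): continuation = 1/1.03·[0.7333·45.4000 + 0.2667·83.2000] = 53.8641; exercise value = 58.0000 > continuation, so V_d = 58.0000 (exercise)
Node 0 (S = 120): continuation = 1/1.03·[0.7333·17.4517 + 0.2667·58.0000] = 27.4413; exercise value = 22.0000 ≤ continuation, so V_0 = 27.4413

$27.44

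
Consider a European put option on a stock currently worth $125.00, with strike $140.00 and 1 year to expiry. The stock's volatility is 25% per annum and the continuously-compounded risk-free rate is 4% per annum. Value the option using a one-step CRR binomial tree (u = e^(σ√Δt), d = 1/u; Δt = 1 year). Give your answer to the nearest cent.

CRR parameters: u = e^(σ√Δt) = e^(0.25·√1) = 1.2840, d = 1/u = 0.7788
Per-period rate: rΔt = 0.04·1 = 0.04, so R = e^0.04 = 1.0408
Risk-neutral probability p = (e^0.04 − 0.7788)/(1.2840 − 0.7788) = 0.2620/0.5052 = 0.5186
Terminal stock prices: S_u = 160.5, S_d = 97.35
Terminal payoffs (K − S): max(-20.5, 0) = 0, max(42.65, 0) = 42.65
Node 0 (S = 125): V_0 = e^(−0.04)·[0.5186·0.0000 + 0.4814·42.6499] = 19.7266

$19.73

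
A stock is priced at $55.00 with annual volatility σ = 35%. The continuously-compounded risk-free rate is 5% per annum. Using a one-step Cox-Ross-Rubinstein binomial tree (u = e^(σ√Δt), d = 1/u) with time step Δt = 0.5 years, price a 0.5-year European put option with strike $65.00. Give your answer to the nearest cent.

CRR parameters: u = e^(σ√Δt) = e^(0.35·√0.5) = 1.2808, d = 1/u = 0.7808
Per-period rate: rΔt = 0.05·0.5 = 0.025, so R = e^0.025 = 1.0253
Risk-neutral probability p = (e^0.025 − 0.7808)/(1.2808 − 0.7808) = 0.2446/0.5000 = 0.4891
Terminal stock prices: S_u = 70.44, S_d = 42.94
Terminal payoffs (K − S): max(-5.444, 0) = 0, max(22.06, 0) = 22.06
Node 0 (S = 55): V_0 = e^(−0.025)·[0.4891·0.0000 + 0.5109·22.0582] = 10.9920

$10.99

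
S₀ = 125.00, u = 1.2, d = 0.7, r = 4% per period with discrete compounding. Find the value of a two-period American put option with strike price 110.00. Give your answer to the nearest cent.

7.93

Risk-neutral probability p = (1 + 0.04 − 0.7)/(1.2 − 0.7) = 0.3400/0.5000 = 0.6800
Terminal stock prices: S_uu = 180, S_ud = 105, S_dd = 61.25
Terminal payoffs (K − S): max(-70, 0) = 0, max(5, 0) = 5, max(48.75, 0) = 48.75
Node u (S = 150): continuation = 1/1.04·[0.6800·0.0000 + 0.3200·5.0000] = 1.5385; exercise value = 0.0000 ≤ continuation, so V_u = 1.5385
Node d (S = 87.5): continuation = 1/1.04·[0.6800·5.0000 + 0.3200·48.7500] = 18.2692; exercise value = 22.5000 > continuation, so V_d = 22.5000 (exercise)
Node 0 (S = 125): continuation = 1/1.04·[0.6800·1.5385 + 0.3200·22.5000] = 7.9290; exercise value = 0.0000 ≤ continuation, so V_0 = 7.9290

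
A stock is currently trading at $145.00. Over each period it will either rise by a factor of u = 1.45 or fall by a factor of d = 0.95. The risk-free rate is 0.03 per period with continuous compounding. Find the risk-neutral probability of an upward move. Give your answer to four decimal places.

Risk-neutral probability p = (e^0.03 − 0.95)/(1.45 − 0.95) = 0.0805/0.5000 = 0.1609

p = 0.1609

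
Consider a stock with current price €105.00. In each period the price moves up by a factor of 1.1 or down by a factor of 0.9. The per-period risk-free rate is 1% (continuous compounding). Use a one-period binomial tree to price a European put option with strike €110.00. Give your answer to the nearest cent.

€6.90

Risk-neutral probability p = (e^0.01 − 0.9)/(1.1 − 0.9) = 0.1101/0.2000 = 0.5503
Terminal stock prices: S_u = 115.5, S_d = 94.5
Terminal payoffs (K − S): max(-5.5, 0) = 0, max(15.5, 0) = 15.5
Node 0 (S = 105): V_0 = e^(−0.01)·[0.5503·0.0000 + 0.4497·15.5000] = 6.9017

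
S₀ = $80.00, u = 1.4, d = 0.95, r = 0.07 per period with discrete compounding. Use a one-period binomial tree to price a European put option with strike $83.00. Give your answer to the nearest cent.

$4.80

Risk-neutral probability p = (1 + 0.07 − 0.95)/(1.4 − 0.95) = 0.1200/0.4500 = 0.2667
Terminal stock prices: S_u = 112, S_d = 76
Terminal payoffs (K − S): max(-29, 0) = 0, max(7, 0) = 7
Node 0 (S = 80): V_0 = 1/1.07·[0.2667·0.0000 + 0.7333·7.0000] = 4.7975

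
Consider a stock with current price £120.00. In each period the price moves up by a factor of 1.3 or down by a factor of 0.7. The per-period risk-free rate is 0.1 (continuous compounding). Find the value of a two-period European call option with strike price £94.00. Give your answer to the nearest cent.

£46.08

Risk-neutral probability p = (e^0.1 − 0.7)/(1.3 − 0.7) = 0.4052/0.6000 = 0.6753
Terminal stock prices: S_uu = 202.8, S_ud = 109.2, S_dd = 58.8
Terminal payoffs (S − K): max(108.8, 0) = 108.8, max(15.2, 0) = 15.2, max(-35.2, 0) = 0
Node u (S = 156): V_u = e^(−0.1)·[0.6753·108.8000 + 0.3247·15.2000] = 70.9453
Node d (S = 84): V_d = e^(−0.1)·[0.6753·15.2000 + 0.3247·0.0000] = 9.2875
Node 0 (S = 120): V_0 = e^(−0.1)·[0.6753·70.9453 + 0.3247·9.2875] = 46.0780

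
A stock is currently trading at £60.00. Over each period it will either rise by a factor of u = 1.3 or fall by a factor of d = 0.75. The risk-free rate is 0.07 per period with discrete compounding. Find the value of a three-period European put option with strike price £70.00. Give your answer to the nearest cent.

Risk-neutral probability p = (1 + 0.07 − 0.75)/(1.3 − 0.75) = 0.3200/0.5500 = 0.5818
Terminal stock prices: S_uuu = 131.8, S_uud = 76.05, S_udd = 43.88, S_ddd = 25.31
Terminal payoffs (K − S): max(-61.82, 0) = 0, max(-6.05, 0) = 0, max(26.12, 0) = 26.12, max(44.69, 0) = 44.69
Node uu (S = 101.4): V_uu = 1/1.07·[0.5818·0.0000 + 0.4182·0.0000] = 0.0000
Node ud (S = 58.5): V_ud = 1/1.07·[0.5818·0.0000 + 0.4182·26.1250] = 10.2103
Node dd (S = 33.75): V_dd = 1/1.07·[0.5818·26.1250 + 0.4182·44.6875] = 31.6706
Node u (S = 78): V_u = 1/1.07·[0.5818·0.0000 + 0.4182·10.2103] = 3.9904
Node d (S = 45): V_d = 1/1.07·[0.5818·10.2103 + 0.4182·31.6706] = 17.9295
Node 0 (S = 60): V_0 = 1/1.07·[0.5818·3.9904 + 0.4182·17.9295] = 9.1771

£9.18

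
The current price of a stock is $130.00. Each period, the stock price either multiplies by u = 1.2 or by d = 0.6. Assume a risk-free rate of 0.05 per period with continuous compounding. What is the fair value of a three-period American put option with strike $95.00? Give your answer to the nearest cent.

Risk-neutral probability p = (e^0.05 − 0.6)/(1.2 − 0.6) = 0.4513/0.6000 = 0.7521
Terminal stock prices: S_uuu = 224.6, S_uud = 112.3, S_udd = 56.16, S_ddd = 28.08
Terminal payoffs (K − S): max(-129.6, 0) = 0, max(-17.32, 0) = 0, max(38.84, 0) = 38.84, max(66.92, 0) = 66.92
Node uu (S = 187.2): continuation = e^(−0.05)·[0.7521·0.0000 + 0.2479·0.0000] = 0.0000; exercise value = 0.0000 ≤ continuation, so V_uu = 0.0000
Node ud (S = 93.6): continuation = e^(−0.05)·[0.7521·0.0000 + 0.2479·38.8400] = 9.1582; exercise value = 1.4000 ≤ continuation, so V_ud = 9.1582
Node dd (S = 46.8): continuation = e^(−0.05)·[0.7521·38.8400 + 0.2479·66.9200] = 43.5668; exercise value = 48.2000 > continuation, so V_dd = 48.2000 (exercise)
Node u (S = 156): continuation = e^(−0.05)·[0.7521·0.0000 + 0.2479·9.1582] = 2.1594; exercise value = 0.0000 ≤ continuation, so V_u = 2.1594
Node d (S = 78): continuation = e^(−0.05)·[0.7521·9.1582 + 0.2479·48.2000] = 17.9173; exercise value = 17.0000 ≤ continuation, so V_d = 17.9173
Node 0 (S = 130): continuation = e^(−0.05)·[0.7521·2.1594 + 0.2479·17.9173] = 5.7697; exercise value = 0.0000 ≤ continuation, so V_0 = 5.7697

$5.77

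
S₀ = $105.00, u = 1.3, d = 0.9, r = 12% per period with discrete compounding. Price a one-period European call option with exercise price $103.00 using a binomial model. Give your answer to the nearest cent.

Risk-neutral probability p = (1 + 0.12 − 0.9)/(1.3 − 0.9) = 0.2200/0.4000 = 0.5500
Terminal stock prices: S_u = 136.5, S_d = 94.5
Terminal payoffs (S − K): max(33.5, 0) = 33.5, max(-8.5, 0) = 0
Node 0 (S = 105): V_0 = 1/1.12·[0.5500·33.5000 + 0.4500·0.0000] = 16.4509

$16.45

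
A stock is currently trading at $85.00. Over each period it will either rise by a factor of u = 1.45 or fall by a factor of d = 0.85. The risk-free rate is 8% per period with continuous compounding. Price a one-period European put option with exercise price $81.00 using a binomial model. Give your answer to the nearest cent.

$4.94

Risk-neutral probability p = (e^0.08 − 0.85)/(1.45 − 0.85) = 0.2333/0.6000 = 0.3888
Terminal stock prices: S_u = 123.2, S_d = 72.25
Terminal payoffs (K − S): max(-42.25, 0) = 0, max(8.75, 0) = 8.75
Node 0 (S = 85): V_0 = e^(−0.08)·[0.3888·0.0000 + 0.6112·8.7500] = 4.9367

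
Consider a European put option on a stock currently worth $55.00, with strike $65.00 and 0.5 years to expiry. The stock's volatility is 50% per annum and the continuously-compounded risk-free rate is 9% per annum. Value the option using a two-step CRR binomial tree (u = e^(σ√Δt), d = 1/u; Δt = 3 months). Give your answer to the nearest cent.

$12.86

CRR parameters: u = e^(σ√Δt) = e^(0.5·√0.25) = 1.2840, d = 1/u = 0.7788
Per-period rate: rΔt = 0.09·0.25 = 0.0225, so R = e^0.0225 = 1.0228
Risk-neutral probability p = (e^0.0225 − 0.7788)/(1.2840 − 0.7788) = 0.2440/0.5052 = 0.4829
Terminal stock prices: S_uu = 90.68, S_ud = 55, S_dd = 33.36
Terminal payoffs (K − S): max(-25.68, 0) = 0, max(10, 0) = 10, max(31.64, 0) = 31.64
Node u (S = 70.62): V_u = e^(−0.0225)·[0.4829·0.0000 + 0.5171·10.0000] = 5.0563
Node d (S = 42.83): V_d = e^(−0.0225)·[0.4829·10.0000 + 0.5171·31.6408] = 20.7198
Node 0 (S = 55): V_0 = e^(−0.0225)·[0.4829·5.0563 + 0.5171·20.7198] = 12.8638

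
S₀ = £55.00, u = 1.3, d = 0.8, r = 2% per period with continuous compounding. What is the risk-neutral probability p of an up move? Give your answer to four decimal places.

p = 0.4404

Risk-neutral probability p = (e^0.02 − 0.8)/(1.3 − 0.8) = 0.2202/0.5000 = 0.4404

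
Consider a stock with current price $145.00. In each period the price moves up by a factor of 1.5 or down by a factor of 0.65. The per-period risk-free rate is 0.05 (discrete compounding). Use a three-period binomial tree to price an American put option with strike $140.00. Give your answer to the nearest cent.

$30.98

Risk-neutral probability p = (1 + 0.05 − 0.65)/(1.5 − 0.65) = 0.4000/0.8500 = 0.4706
Terminal stock prices: S_uuu = 489.4, S_uud = 212.1, S_udd = 91.89, S_ddd = 39.82
Terminal payoffs (K − S): max(-349.4, 0) = 0, max(-72.06, 0) = 0, max(48.11, 0) = 48.11, max(100.2, 0) = 100.2
Node uu (S = 326.2): continuation = 1/1.05·[0.4706·0.0000 + 0.5294·0.0000] = 0.0000; exercise value = 0.0000 ≤ continuation, so V_uu = 0.0000
Node ud (S = 141.4): continuation = 1/1.05·[0.4706·0.0000 + 0.5294·48.1062] = 24.2553; exercise value = 0.0000 ≤ continuation, so V_ud = 24.2553
Node dd (S = 61.26): continuation = 1/1.05·[0.4706·48.1062 + 0.5294·100.1794] = 72.0708; exercise value = 78.7375 > continuation, so V_dd = 78.7375 (exercise)
Node u (S = 217.5): continuation = 1/1.05·[0.4706·0.0000 + 0.5294·24.2553] = 12.2295; exercise value = 0.0000 ≤ continuation, so V_u = 12.2295
Node d (S = 94.25): continuation = 1/1.05·[0.4706·24.2553 + 0.5294·78.7375] = 50.5703; exercise value = 45.7500 ≤ continuation, so V_d = 50.5703
Node 0 (S = 145): continuation = 1/1.05·[0.4706·12.2295 + 0.5294·50.5703] = 30.9786; exercise value = 0.0000 ≤ continuation, so V_0 = 30.9786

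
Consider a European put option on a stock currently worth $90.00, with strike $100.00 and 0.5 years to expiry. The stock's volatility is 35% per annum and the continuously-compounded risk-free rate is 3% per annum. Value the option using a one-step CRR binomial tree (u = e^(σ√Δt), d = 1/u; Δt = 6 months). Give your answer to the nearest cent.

CRR parameters: u = e^(σ√Δt) = e^(0.35·√0.5) = 1.2808, d = 1/u = 0.7808
Per-period rate: rΔt = 0.03·0.5 = 0.015, so R = e^0.015 = 1.0151
Risk-neutral probability p = (e^0.015 − 0.7808)/(1.2808 − 0.7808) = 0.2344/0.5000 = 0.4687
Terminal stock prices: S_u = 115.3, S_d = 70.27
Terminal payoffs (K − S): max(-15.27, 0) = 0, max(29.73, 0) = 29.73
Node 0 (S = 90): V_0 = e^(−0.015)·[0.4687·0.0000 + 0.5313·29.7316] = 15.5622

$15.56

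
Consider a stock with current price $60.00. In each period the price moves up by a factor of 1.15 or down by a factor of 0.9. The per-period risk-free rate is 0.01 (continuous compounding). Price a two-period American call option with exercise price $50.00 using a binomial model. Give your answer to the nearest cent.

Risk-neutral probability p = (e^0.01 − 0.9)/(1.15 − 0.9) = 0.1101/0.2500 = 0.4402
Terminal stock prices: S_uu = 79.35, S_ud = 62.1, S_dd = 48.6
Terminal payoffs (S − K): max(29.35, 0) = 29.35, max(12.1, 0) = 12.1, max(-1.4, 0) = 0
Node u (S = 69): continuation = e^(−0.01)·[0.4402·29.3500 + 0.5598·12.1000] = 19.4975; exercise value = 19.0000 ≤ continuation, so V_u = 19.4975
Node d (S = 54): continuation = e^(−0.01)·[0.4402·12.1000 + 0.5598·0.0000] = 5.2734; exercise value = 4.0000 ≤ continuation, so V_d = 5.2734
Node 0 (S = 60): continuation = e^(−0.01)·[0.4402·19.4975 + 0.5598·5.2734] = 11.4201; exercise value = 10.0000 ≤ continuation, so V_0 = 11.4201

$11.42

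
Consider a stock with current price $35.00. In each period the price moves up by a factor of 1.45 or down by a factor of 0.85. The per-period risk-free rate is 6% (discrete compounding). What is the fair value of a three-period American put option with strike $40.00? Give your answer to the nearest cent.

$6.70

Risk-neutral probability p = (1 + 0.06 − 0.85)/(1.45 − 0.85) = 0.2100/0.6000 = 0.3500
Terminal stock prices: S_uuu = 106.7, S_uud = 62.55, S_udd = 36.67, S_ddd = 21.49
Terminal payoffs (K − S): max(-66.7, 0) = 0, max(-22.55, 0) = 0, max(3.333, 0) = 3.333, max(18.51, 0) = 18.51
Node uu (S = 73.59): continuation = 1/1.06·[0.3500·0.0000 + 0.6500·0.0000] = 0.0000; exercise value = 0.0000 ≤ continuation, so V_uu = 0.0000
Node ud (S = 43.14): continuation = 1/1.06·[0.3500·0.0000 + 0.6500·3.3331] = 2.0439; exercise value = 0.0000 ≤ continuation, so V_ud = 2.0439
Node dd (S = 25.29): continuation = 1/1.06·[0.3500·3.3331 + 0.6500·18.5056] = 12.4483; exercise value = 14.7125 > continuation, so V_dd = 14.7125 (exercise)
Node u (S = 50.75): continuation = 1/1.06·[0.3500·0.0000 + 0.6500·2.0439] = 1.2533; exercise value = 0.0000 ≤ continuation, so V_u = 1.2533
Node d (S = 29.75): continuation = 1/1.06·[0.3500·2.0439 + 0.6500·14.7125] = 9.6967; exercise value = 10.2500 > continuation, so V_d = 10.2500 (exercise)
Node 0 (S = 35): continuation = 1/1.06·[0.3500·1.2533 + 0.6500·10.2500] = 6.6992; exercise value = 5.0000 ≤ continuation, so V_0 = 6.6992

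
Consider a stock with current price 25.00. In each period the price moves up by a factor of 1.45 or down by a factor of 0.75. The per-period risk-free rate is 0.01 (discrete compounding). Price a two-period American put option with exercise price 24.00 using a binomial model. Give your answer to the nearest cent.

3.85

Risk-neutral probability p = (1 + 0.01 − 0.75)/(1.45 − 0.75) = 0.2600/0.7000 = 0.3714
Terminal stock prices: S_uu = 52.56, S_ud = 27.19, S_dd = 14.06
Terminal payoffs (K − S): max(-28.56, 0) = 0, max(-3.188, 0) = 0, max(9.938, 0) = 9.938
Node u (S = 36.25): continuation = 1/1.01·[0.3714·0.0000 + 0.6286·0.0000] = 0.0000; exercise value = 0.0000 ≤ continuation, so V_u = 0.0000
Node d (S = 18.75): continuation = 1/1.01·[0.3714·0.0000 + 0.6286·9.9375] = 6.1846; exercise value = 5.2500 ≤ continuation, so V_d = 6.1846
Node 0 (S = 25): continuation = 1/1.01·[0.3714·0.0000 + 0.6286·6.1846] = 3.8490; exercise value = 0.0000 ≤ continuation, so V_0 = 3.8490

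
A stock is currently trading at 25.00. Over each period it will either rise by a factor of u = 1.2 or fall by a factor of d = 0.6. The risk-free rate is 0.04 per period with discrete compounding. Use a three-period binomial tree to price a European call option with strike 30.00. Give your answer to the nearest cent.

Risk-neutral probability p = (1 + 0.04 − 0.6)/(1.2 − 0.6) = 0.4400/0.6000 = 0.7333
Terminal stock prices: S_uuu = 43.2, S_uud = 21.6, S_udd = 10.8, S_ddd = 5.4
Terminal payoffs (S − K): max(13.2, 0) = 13.2, max(-8.4, 0) = 0, max(-19.2, 0) = 0, max(-24.6, 0) = 0
Node uu (S = 36): V_uu = 1/1.04·[0.7333·13.2000 + 0.2667·0.0000] = 9.3077
Node ud (S = 18): V_ud = 1/1.04·[0.7333·0.0000 + 0.2667·0.0000] = 0.0000
Node dd (S = 9): V_dd = 1/1.04·[0.7333·0.0000 + 0.2667·0.0000] = 0.0000
Node u (S = 30): V_u = 1/1.04·[0.7333·9.3077 + 0.2667·0.0000] = 6.5631
Node d (S = 15): V_d = 1/1.04·[0.7333·0.0000 + 0.2667·0.0000] = 0.0000
Node 0 (S = 25): V_0 = 1/1.04·[0.7333·6.5631 + 0.2667·0.0000] = 4.6278

4.63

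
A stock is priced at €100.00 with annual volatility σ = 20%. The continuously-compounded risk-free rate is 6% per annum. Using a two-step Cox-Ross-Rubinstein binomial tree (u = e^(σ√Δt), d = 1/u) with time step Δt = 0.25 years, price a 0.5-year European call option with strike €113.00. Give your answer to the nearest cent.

CRR parameters: u = e^(σ√Δt) = e^(0.2·√0.25) = 1.1052, d = 1/u = 0.9048
Per-period rate: rΔt = 0.06·0.25 = 0.015, so R = e^0.015 = 1.0151
Risk-neutral probability p = (e^0.015 − 0.9048)/(1.1052 − 0.9048) = 0.1103/0.2003 = 0.5505
Terminal stock prices: S_uu = 122.1, S_ud = 100, S_dd = 81.87
Terminal payoffs (S − K): max(9.14, 0) = 9.14, max(-13, 0) = 0, max(-31.13, 0) = 0
Node u (S = 110.5): V_u = e^(−0.015)·[0.5505·9.1403 + 0.4495·0.0000] = 4.9565
Node d (S = 90.48): V_d = e^(−0.015)·[0.5505·0.0000 + 0.4495·0.0000] = 0.0000
Node 0 (S = 100): V_0 = e^(−0.015)·[0.5505·4.9565 + 0.4495·0.0000] = 2.6877

€2.69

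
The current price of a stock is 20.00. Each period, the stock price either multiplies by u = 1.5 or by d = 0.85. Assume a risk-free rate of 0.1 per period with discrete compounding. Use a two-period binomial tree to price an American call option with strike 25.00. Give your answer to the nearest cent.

Risk-neutral probability p = (1 + 0.1 − 0.85)/(1.5 − 0.85) = 0.2500/0.6500 = 0.3846
Terminal stock prices: S_uu = 45, S_ud = 25.5, S_dd = 14.45
Terminal payoffs (S − K): max(20, 0) = 20, max(0.5, 0) = 0.5, max(-10.55, 0) = 0
Node u (S = 30): continuation = 1/1.1·[0.3846·20.0000 + 0.6154·0.5000] = 7.2727; exercise value = 5.0000 ≤ continuation, so V_u = 7.2727
Node d (S = 17): continuation = 1/1.1·[0.3846·0.5000 + 0.6154·0.0000] = 0.1748; exercise value = 0.0000 ≤ continuation, so V_d = 0.1748
Node 0 (S = 20): continuation = 1/1.1·[0.3846·7.2727 + 0.6154·0.1748] = 2.6407; exercise value = 0.0000 ≤ continuation, so V_0 = 2.6407

2.64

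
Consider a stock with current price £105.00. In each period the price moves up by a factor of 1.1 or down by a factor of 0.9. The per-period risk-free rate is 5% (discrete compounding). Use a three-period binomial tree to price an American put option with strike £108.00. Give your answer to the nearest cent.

Risk-neutral probability p = (1 + 0.05 − 0.9)/(1.1 − 0.9) = 0.1500/0.2000 = 0.7500
Terminal stock prices: S_uuu = 139.8, S_uud = 114.3, S_udd = 93.56, S_ddd = 76.55
Terminal payoffs (K − S): max(-31.76, 0) = 0, max(-6.345, 0) = 0, max(14.44, 0) = 14.44, max(31.45, 0) = 31.45
Node uu (S = 127.1): continuation = 1/1.05·[0.7500·0.0000 + 0.2500·0.0000] = 0.0000; exercise value = 0.0000 ≤ continuation, so V_uu = 0.0000
Node ud (S = 104): continuation = 1/1.05·[0.7500·0.0000 + 0.2500·14.4450] = 3.4393; exercise value = 4.0500 > continuation, so V_ud = 4.0500 (exercise)
Node dd (S = 85.05): continuation = 1/1.05·[0.7500·14.4450 + 0.2500·31.4550] = 17.8071; exercise value = 22.9500 > continuation, so V_dd = 22.9500 (exercise)
Node u (S = 115.5): continuation = 1/1.05·[0.7500·0.0000 + 0.2500·4.0500] = 0.9643; exercise value = 0.0000 ≤ continuation, so V_u = 0.9643
Node d (S = 94.5): continuation = 1/1.05·[0.7500·4.0500 + 0.2500·22.9500] = 8.3571; exercise value = 13.5000 > continuation, so V_d = 13.5000 (exercise)
Node 0 (S = 105): continuation = 1/1.05·[0.7500·0.9643 + 0.2500·13.5000] = 3.9031; exercise value = 3.0000 ≤ continuation, so V_0 = 3.9031

£3.90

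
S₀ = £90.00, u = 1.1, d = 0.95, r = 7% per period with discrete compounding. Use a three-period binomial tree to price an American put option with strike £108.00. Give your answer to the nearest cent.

Risk-neutral probability p = (1 + 0.07 − 0.95)/(1.1 − 0.95) = 0.1200/0.1500 = 0.8000
Terminal stock prices: S_uuu = 119.8, S_uud = 103.5, S_udd = 89.35, S_ddd = 77.16
Terminal payoffs (K − S): max(-11.79, 0) = 0, max(4.545, 0) = 4.545, max(18.65, 0) = 18.65, max(30.84, 0) = 30.84
Node uu (S = 108.9): continuation = 1/1.07·[0.8000·0.0000 + 0.2000·4.5450] = 0.8495; exercise value = 0.0000 ≤ continuation, so V_uu = 0.8495
Node ud (S = 94.05): continuation = 1/1.07·[0.8000·4.5450 + 0.2000·18.6525] = 6.8846; exercise value = 13.9500 > continuation, so V_ud = 13.9500 (exercise)
Node dd (S = 81.22): continuation = 1/1.07·[0.8000·18.6525 + 0.2000·30.8363] = 19.7096; exercise value = 26.7750 > continuation, so V_dd = 26.7750 (exercise)
Node u (S = 99): continuation = 1/1.07·[0.8000·0.8495 + 0.2000·13.9500] = 3.2426; exercise value = 9.0000 > continuation, so V_u = 9.0000 (exercise)
Node d (S = 85.5): continuation = 1/1.07·[0.8000·13.9500 + 0.2000·26.7750] = 15.4346; exercise value = 22.5000 > continuation, so V_d = 22.5000 (exercise)
Node 0 (S = 90): continuation = 1/1.07·[0.8000·9.0000 + 0.2000·22.5000] = 10.9346; exercise value = 18.0000 > continuation, so V_0 = 18.0000 (exercise)

£18.00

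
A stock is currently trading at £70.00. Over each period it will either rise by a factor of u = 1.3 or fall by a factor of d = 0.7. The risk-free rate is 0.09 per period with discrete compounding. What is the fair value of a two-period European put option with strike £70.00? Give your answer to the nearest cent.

£6.09

Risk-neutral probability p = (1 + 0.09 − 0.7)/(1.3 − 0.7) = 0.3900/0.6000 = 0.6500
Terminal stock prices: S_uu = 118.3, S_ud = 63.7, S_dd = 34.3
Terminal payoffs (K − S): max(-48.3, 0) = 0, max(6.3, 0) = 6.3, max(35.7, 0) = 35.7
Node u (S = 91): V_u = 1/1.09·[0.6500·0.0000 + 0.3500·6.3000] = 2.0229
Node d (S = 49): V_d = 1/1.09·[0.6500·6.3000 + 0.3500·35.7000] = 15.2202
Node 0 (S = 70): V_0 = 1/1.09·[0.6500·2.0229 + 0.3500·15.2202] = 6.0936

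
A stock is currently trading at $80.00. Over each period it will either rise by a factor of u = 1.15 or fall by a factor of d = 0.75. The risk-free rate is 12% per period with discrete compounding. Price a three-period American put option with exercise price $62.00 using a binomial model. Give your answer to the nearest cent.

Risk-neutral probability p = (1 + 0.12 − 0.75)/(1.15 − 0.75) = 0.3700/0.4000 = 0.9250
Terminal stock prices: S_uuu = 121.7, S_uud = 79.35, S_udd = 51.75, S_ddd = 33.75
Terminal payoffs (K − S): max(-59.67, 0) = 0, max(-17.35, 0) = 0, max(10.25, 0) = 10.25, max(28.25, 0) = 28.25
Node uu (S = 105.8): continuation = 1/1.12·[0.9250·0.0000 + 0.0750·0.0000] = 0.0000; exercise value = 0.0000 ≤ continuation, so V_uu = 0.0000
Node ud (S = 69): continuation = 1/1.12·[0.9250·0.0000 + 0.0750·10.2500] = 0.6864; exercise value = 0.0000 ≤ continuation, so V_ud = 0.6864
Node dd (S = 45): continuation = 1/1.12·[0.9250·10.2500 + 0.0750·28.2500] = 10.3571; exercise value = 17.0000 > continuation, so V_dd = 17.0000 (exercise)
Node u (S = 92): continuation = 1/1.12·[0.9250·0.0000 + 0.0750·0.6864] = 0.0460; exercise value = 0.0000 ≤ continuation, so V_u = 0.0460
Node d (S = 60): continuation = 1/1.12·[0.9250·0.6864 + 0.0750·17.0000] = 1.7053; exercise value = 2.0000 > continuation, so V_d = 2.0000 (exercise)
Node 0 (S = 80): continuation = 1/1.12·[0.9250·0.0460 + 0.0750·2.0000] = 0.1719; exercise value = 0.0000 ≤ continuation, so V_0 = 0.1719

$0.17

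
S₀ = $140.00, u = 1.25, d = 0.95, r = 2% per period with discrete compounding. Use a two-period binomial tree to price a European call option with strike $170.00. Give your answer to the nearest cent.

$2.55

Risk-neutral probability p = (1 + 0.02 − 0.95)/(1.25 − 0.95) = 0.0700/0.3000 = 0.2333
Terminal stock prices: S_uu = 218.8, S_ud = 166.2, S_dd = 126.3
Terminal payoffs (S − K): max(48.75, 0) = 48.75, max(-3.75, 0) = 0, max(-43.65, 0) = 0
Node u (S = 175): V_u = 1/1.02·[0.2333·48.7500 + 0.7667·0.0000] = 11.1520
Node d (S = 133): V_d = 1/1.02·[0.2333·0.0000 + 0.7667·0.0000] = 0.0000
Node 0 (S = 140): V_0 = 1/1.02·[0.2333·11.1520 + 0.7667·0.0000] = 2.5511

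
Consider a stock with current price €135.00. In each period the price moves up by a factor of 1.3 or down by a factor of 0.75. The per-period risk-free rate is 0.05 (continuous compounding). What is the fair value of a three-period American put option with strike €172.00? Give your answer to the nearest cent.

Risk-neutral probability p = (e^0.05 − 0.75)/(1.3 − 0.75) = 0.3013/0.5500 = 0.5478
Terminal stock prices: S_uuu = 296.6, S_uud = 171.1, S_udd = 98.72, S_ddd = 56.95
Terminal payoffs (K − S): max(-124.6, 0) = 0, max(0.8875, 0) = 0.8875, max(73.28, 0) = 73.28, max(115, 0) = 115
Node uu (S = 228.2): continuation = e^(−0.05)·[0.5478·0.0000 + 0.4522·0.8875] = 0.3818; exercise value = 0.0000 ≤ continuation, so V_uu = 0.3818
Node ud (S = 131.6): continuation = e^(−0.05)·[0.5478·0.8875 + 0.4522·73.2812] = 31.9865; exercise value = 40.3750 > continuation, so V_ud = 40.3750 (exercise)
Node dd (S = 75.94): continuation = e^(−0.05)·[0.5478·73.2812 + 0.4522·115.0469] = 87.6740; exercise value = 96.0625 > continuation, so V_dd = 96.0625 (exercise)
Node u (S = 175.5): continuation = e^(−0.05)·[0.5478·0.3818 + 0.4522·40.3750] = 17.5674; exercise value = 0.0000 ≤ continuation, so V_u = 17.5674
Node d (S = 101.2): continuation = e^(−0.05)·[0.5478·40.3750 + 0.4522·96.0625] = 62.3615; exercise value = 70.7500 > continuation, so V_d = 70.7500 (exercise)
Node 0 (S = 135): continuation = e^(−0.05)·[0.5478·17.5674 + 0.4522·70.7500] = 39.5886; exercise value = 37.0000 ≤ continuation, so V_0 = 39.5886

€39.59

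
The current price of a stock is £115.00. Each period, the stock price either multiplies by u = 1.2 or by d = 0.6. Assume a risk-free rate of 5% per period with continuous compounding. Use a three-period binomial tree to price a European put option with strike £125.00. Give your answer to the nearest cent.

Risk-neutral probability p = (e^0.05 − 0.6)/(1.2 − 0.6) = 0.4513/0.6000 = 0.7521
Terminal stock prices: S_uuu = 198.7, S_uud = 99.36, S_udd = 49.68, S_ddd = 24.84
Terminal payoffs (K − S): max(-73.72, 0) = 0, max(25.64, 0) = 25.64, max(75.32, 0) = 75.32, max(100.2, 0) = 100.2
Node uu (S = 165.6): V_uu = e^(−0.05)·[0.7521·0.0000 + 0.2479·25.6400] = 6.0457
Node ud (S = 82.8): V_ud = e^(−0.05)·[0.7521·25.6400 + 0.2479·75.3200] = 36.1037
Node dd (S = 41.4): V_dd = e^(−0.05)·[0.7521·75.3200 + 0.2479·100.1600] = 77.5037
Node u (S = 138): V_u = e^(−0.05)·[0.7521·6.0457 + 0.2479·36.1037] = 12.8383
Node d (S = 69): V_d = e^(−0.05)·[0.7521·36.1037 + 0.2479·77.5037] = 44.1047
Node 0 (S = 115): V_0 = e^(−0.05)·[0.7521·12.8383 + 0.2479·44.1047] = 19.5845

£19.58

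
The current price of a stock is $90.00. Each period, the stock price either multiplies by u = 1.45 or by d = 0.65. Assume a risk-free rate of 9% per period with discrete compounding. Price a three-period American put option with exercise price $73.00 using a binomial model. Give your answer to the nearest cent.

Risk-neutral probability p = (1 + 0.09 − 0.65)/(1.45 − 0.65) = 0.4400/0.8000 = 0.5500
Terminal stock prices: S_uuu = 274.4, S_uud = 123, S_udd = 55.14, S_ddd = 24.72
Terminal payoffs (K − S): max(-201.4, 0) = 0, max(-50, 0) = 0, max(17.86, 0) = 17.86, max(48.28, 0) = 48.28
Node uu (S = 189.2): continuation = 1/1.09·[0.5500·0.0000 + 0.4500·0.0000] = 0.0000; exercise value = 0.0000 ≤ continuation, so V_uu = 0.0000
Node ud (S = 84.83): continuation = 1/1.09·[0.5500·0.0000 + 0.4500·17.8637] = 7.3749; exercise value = 0.0000 ≤ continuation, so V_ud = 7.3749
Node dd (S = 38.03): continuation = 1/1.09·[0.5500·17.8637 + 0.4500·48.2837] = 28.9475; exercise value = 34.9750 > continuation, so V_dd = 34.9750 (exercise)
Node u (S = 130.5): continuation = 1/1.09·[0.5500·0.0000 + 0.4500·7.3749] = 3.0447; exercise value = 0.0000 ≤ continuation, so V_u = 3.0447
Node d (S = 58.5): continuation = 1/1.09·[0.5500·7.3749 + 0.4500·34.9750] = 18.1605; exercise value = 14.5000 ≤ continuation, so V_d = 18.1605
Node 0 (S = 90): continuation = 1/1.09·[0.5500·3.0447 + 0.4500·18.1605] = 9.0338; exercise value = 0.0000 ≤ continuation, so V_0 = 9.0338

$9.03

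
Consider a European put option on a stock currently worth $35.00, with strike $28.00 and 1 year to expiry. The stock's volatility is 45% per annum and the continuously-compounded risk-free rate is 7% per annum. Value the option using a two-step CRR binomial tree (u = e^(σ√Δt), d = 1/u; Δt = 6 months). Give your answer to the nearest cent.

CRR parameters: u = e^(σ√Δt) = e^(0.45·√0.5) = 1.3746, d = 1/u = 0.7275
Per-period rate: rΔt = 0.07·0.5 = 0.035, so R = e^0.035 = 1.0356
Risk-neutral probability p = (e^0.035 − 0.7275)/(1.3746 − 0.7275) = 0.3082/0.6472 = 0.4762
Terminal stock prices: S_uu = 66.14, S_ud = 35, S_dd = 18.52
Terminal payoffs (K − S): max(-38.14, 0) = 0, max(-7, 0) = 0, max(9.478, 0) = 9.478
Node u (S = 48.11): V_u = e^(−0.035)·[0.4762·0.0000 + 0.5238·0.0000] = 0.0000
Node d (S = 25.46): V_d = e^(−0.035)·[0.4762·0.0000 + 0.5238·9.4781] = 4.7943
Node 0 (S = 35): V_0 = e^(−0.035)·[0.4762·0.0000 + 0.5238·4.7943] = 2.4251

$2.43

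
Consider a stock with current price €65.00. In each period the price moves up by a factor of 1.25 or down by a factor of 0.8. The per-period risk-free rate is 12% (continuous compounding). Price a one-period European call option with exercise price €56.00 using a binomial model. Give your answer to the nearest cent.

€16.30

Risk-neutral probability p = (e^0.12 − 0.8)/(1.25 − 0.8) = 0.3275/0.4500 = 0.7278
Terminal stock prices: S_u = 81.25, S_d = 52
Terminal payoffs (S − K): max(25.25, 0) = 25.25, max(-4, 0) = 0
Node 0 (S = 65): V_0 = e^(−0.12)·[0.7278·25.2500 + 0.2722·0.0000] = 16.2982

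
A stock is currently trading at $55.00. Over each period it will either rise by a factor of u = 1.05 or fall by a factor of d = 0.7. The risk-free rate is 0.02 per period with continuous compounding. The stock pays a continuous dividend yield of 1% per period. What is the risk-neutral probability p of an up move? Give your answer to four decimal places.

p = 0.8859

Per-period risk-free factor R = e^0.02 = 1.0202; dividend-adjusted growth = e^(0.02−0.01) = 1.0101.
Risk-neutral probability p = (1.0101 − 0.7)/(1.05 − 0.7) = 0.3101/0.3500 = 0.8859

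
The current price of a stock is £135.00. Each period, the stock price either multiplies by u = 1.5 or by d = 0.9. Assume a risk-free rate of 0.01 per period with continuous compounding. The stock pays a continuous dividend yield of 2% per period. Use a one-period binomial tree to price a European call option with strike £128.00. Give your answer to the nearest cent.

Per-period risk-free factor R = e^0.01 = 1.0101; dividend-adjusted growth = e^(0.01−0.02) = 0.9900.
Risk-neutral probability p = (0.9900 − 0.9)/(1.5 − 0.9) = 0.0900/0.6000 = 0.1501
Terminal stock prices: S_u = 202.5, S_d = 121.5
Terminal payoffs (S − K): max(74.5, 0) = 74.5, max(-6.5, 0) = 0
Node 0 (S = 135): V_0 = e^(−0.01)·[0.1501·74.5000 + 0.8499·0.0000] = 11.0699

£11.07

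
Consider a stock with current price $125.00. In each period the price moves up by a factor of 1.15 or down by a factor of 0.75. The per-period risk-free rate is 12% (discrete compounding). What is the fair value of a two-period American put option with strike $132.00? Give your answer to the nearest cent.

Risk-neutral probability p = (1 + 0.12 − 0.75)/(1.15 − 0.75) = 0.3700/0.4000 = 0.9250
Terminal stock prices: S_uu = 165.3, S_ud = 107.8, S_dd = 70.31
Terminal payoffs (K − S): max(-33.31, 0) = 0, max(24.19, 0) = 24.19, max(61.69, 0) = 61.69
Node u (S = 143.8): continuation = 1/1.12·[0.9250·0.0000 + 0.0750·24.1875] = 1.6197; exercise value = 0.0000 ≤ continuation, so V_u = 1.6197
Node d (S = 93.75): continuation = 1/1.12·[0.9250·24.1875 + 0.0750·61.6875] = 24.1071; exercise value = 38.2500 > continuation, so V_d = 38.2500 (exercise)
Node 0 (S = 125): continuation = 1/1.12·[0.9250·1.6197 + 0.0750·38.2500] = 3.8991; exercise value = 7.0000 > continuation, so V_0 = 7.0000 (exercise)

$7.00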